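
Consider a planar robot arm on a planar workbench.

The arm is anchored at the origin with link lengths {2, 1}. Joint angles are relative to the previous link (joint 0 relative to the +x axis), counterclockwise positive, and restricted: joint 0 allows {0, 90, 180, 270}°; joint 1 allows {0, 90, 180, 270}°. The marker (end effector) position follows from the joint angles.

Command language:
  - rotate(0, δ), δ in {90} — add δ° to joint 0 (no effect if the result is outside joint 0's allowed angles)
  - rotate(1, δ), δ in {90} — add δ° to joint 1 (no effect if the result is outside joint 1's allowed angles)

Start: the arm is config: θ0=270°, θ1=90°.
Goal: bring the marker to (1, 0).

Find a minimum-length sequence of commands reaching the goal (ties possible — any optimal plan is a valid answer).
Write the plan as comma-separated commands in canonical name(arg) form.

initial: config: θ0=270°, θ1=90°
[1] after rotate(0, 90): config: θ0=0°, θ1=90°
[2] after rotate(1, 90): config: θ0=0°, θ1=180°
shorter routes all fall short; 2 is best.

rotate(0, 90), rotate(1, 90)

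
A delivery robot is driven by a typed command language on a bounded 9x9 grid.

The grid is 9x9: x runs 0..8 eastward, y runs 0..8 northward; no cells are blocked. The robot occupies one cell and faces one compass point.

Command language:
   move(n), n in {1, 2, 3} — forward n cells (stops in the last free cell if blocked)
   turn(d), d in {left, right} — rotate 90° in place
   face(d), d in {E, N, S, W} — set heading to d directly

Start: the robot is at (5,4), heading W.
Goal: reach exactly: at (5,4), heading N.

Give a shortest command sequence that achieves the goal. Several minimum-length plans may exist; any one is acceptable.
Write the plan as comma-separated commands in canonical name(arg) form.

from: at (5,4), heading W
1. face(N) → at (5,4), heading N
no 0-step plan works, so 1 is optimal.

face(N)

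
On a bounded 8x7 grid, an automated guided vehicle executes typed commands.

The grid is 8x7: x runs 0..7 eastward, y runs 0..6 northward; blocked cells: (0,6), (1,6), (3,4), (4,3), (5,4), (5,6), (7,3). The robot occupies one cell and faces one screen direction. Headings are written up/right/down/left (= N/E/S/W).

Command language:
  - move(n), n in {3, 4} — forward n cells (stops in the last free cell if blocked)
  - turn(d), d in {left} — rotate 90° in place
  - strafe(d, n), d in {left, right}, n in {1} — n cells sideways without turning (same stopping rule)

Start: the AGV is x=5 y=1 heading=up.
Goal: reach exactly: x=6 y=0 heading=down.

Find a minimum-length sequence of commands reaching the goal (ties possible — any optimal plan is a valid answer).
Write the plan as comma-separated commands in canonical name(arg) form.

begin: x=5 y=1 heading=up
step 1 (strafe(right, 1)): x=6 y=1 heading=up
step 2 (turn(left)): x=6 y=1 heading=left
step 3 (strafe(left, 1)): x=6 y=0 heading=left
step 4 (turn(left)): x=6 y=0 heading=down
nothing shorter than 4 reaches the goal.

strafe(right, 1), turn(left), strafe(left, 1), turn(left)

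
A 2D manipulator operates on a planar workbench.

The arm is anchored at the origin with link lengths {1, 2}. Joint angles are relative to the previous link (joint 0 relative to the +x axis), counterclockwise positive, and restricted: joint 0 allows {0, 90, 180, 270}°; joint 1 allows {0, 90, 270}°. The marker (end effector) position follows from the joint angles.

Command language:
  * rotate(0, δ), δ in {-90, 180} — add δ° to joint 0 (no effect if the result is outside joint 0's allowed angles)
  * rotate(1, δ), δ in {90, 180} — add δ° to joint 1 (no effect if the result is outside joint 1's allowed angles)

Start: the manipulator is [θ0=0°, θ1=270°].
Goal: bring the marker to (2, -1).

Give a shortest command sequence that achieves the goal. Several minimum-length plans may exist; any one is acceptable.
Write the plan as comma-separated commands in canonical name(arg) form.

t0: [θ0=0°, θ1=270°]
t=1 rotate(0, -90) ⇒ [θ0=270°, θ1=270°]
t=2 rotate(1, 180) ⇒ [θ0=270°, θ1=90°]
minimal: 2 command(s), checked below 2.

rotate(0, -90), rotate(1, 180)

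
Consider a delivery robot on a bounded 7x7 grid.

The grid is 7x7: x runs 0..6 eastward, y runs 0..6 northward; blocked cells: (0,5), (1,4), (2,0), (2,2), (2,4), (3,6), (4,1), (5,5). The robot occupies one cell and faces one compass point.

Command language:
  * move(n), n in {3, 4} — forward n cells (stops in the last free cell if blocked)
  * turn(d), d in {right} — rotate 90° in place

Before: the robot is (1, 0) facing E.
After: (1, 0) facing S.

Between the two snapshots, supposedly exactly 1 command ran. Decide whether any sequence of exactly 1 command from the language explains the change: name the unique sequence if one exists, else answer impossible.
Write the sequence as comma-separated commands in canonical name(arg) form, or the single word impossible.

key: (1,0) unchanged — the single command moves nothing
from: (1, 0) facing E
[1] after turn(right): (1, 0) facing S
all 3 alternatives checked — unique.

turn(right)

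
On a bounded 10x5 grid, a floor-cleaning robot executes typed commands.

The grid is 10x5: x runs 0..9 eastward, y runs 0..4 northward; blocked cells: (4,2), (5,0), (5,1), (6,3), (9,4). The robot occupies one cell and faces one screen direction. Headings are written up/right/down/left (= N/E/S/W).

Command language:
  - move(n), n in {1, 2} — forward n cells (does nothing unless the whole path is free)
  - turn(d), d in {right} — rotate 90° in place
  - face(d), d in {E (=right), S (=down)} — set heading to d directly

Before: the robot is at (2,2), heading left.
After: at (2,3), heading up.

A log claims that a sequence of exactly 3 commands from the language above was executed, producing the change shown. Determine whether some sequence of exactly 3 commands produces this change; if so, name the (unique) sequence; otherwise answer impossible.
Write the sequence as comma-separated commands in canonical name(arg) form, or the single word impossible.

key: cell and facing (now N) both changed — the 3 commands mix motion and turning
from: at (2,2), heading left
step 1 (turn(right)): at (2,2), heading up
step 2 (move(1)): at (2,3), heading up
step 3 (move(2)): at (2,3), heading up
no rival 3-sequence matches.

turn(right), move(1), move(2)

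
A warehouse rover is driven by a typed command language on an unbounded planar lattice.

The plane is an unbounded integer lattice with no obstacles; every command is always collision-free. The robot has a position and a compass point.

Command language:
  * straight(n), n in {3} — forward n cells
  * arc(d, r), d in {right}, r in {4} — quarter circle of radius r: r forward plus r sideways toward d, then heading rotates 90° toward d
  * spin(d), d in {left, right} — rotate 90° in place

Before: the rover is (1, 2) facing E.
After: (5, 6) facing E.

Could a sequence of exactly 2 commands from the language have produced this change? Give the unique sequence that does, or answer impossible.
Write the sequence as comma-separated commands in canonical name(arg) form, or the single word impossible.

spin(left), arc(right, 4)

key: order matters: swapping spin(left) and arc(right, 4) lands elsewhere
begin: (1, 2) facing E
t=1 spin(left) ⇒ (1, 2) facing N
t=2 arc(right, 4) ⇒ (5, 6) facing E
uniquely the one of 16 2-step routes that fits.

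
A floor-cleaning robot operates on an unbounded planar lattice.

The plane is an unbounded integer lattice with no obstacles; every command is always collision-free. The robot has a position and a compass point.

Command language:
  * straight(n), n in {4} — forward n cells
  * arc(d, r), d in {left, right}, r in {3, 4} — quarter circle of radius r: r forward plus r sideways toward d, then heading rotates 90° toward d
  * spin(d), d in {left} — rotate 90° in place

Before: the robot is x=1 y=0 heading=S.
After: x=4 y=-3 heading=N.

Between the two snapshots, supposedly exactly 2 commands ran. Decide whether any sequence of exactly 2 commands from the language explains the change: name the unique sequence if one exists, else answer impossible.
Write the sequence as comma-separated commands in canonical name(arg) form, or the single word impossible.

arc(left, 3), spin(left)

key: running spin(left) before arc(left, 3) would end elsewhere — order is forced
begin: x=1 y=0 heading=S
t=1 arc(left, 3) ⇒ x=4 y=-3 heading=E
t=2 spin(left) ⇒ x=4 y=-3 heading=N
uniquely the one of 36 2-step routes that fits.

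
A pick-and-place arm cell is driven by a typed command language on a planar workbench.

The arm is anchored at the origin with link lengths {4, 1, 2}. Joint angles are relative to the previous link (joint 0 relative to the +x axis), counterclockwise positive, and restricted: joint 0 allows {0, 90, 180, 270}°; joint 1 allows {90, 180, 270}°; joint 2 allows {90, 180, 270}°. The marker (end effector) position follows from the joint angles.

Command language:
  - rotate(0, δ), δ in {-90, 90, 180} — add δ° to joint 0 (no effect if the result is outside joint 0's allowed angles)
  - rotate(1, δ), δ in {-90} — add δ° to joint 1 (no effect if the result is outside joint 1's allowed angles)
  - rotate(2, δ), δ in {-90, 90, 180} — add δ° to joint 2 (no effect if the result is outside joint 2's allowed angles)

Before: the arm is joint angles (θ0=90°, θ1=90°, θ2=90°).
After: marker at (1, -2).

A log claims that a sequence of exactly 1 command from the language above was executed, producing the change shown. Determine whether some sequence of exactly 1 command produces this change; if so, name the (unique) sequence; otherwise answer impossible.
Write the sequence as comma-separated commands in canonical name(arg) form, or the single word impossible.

rotate(0, 180)

begin: joint angles (θ0=90°, θ1=90°, θ2=90°)
t=1 rotate(0, 180) ⇒ joint angles (θ0=270°, θ1=90°, θ2=90°)
all 7 alternatives checked — unique.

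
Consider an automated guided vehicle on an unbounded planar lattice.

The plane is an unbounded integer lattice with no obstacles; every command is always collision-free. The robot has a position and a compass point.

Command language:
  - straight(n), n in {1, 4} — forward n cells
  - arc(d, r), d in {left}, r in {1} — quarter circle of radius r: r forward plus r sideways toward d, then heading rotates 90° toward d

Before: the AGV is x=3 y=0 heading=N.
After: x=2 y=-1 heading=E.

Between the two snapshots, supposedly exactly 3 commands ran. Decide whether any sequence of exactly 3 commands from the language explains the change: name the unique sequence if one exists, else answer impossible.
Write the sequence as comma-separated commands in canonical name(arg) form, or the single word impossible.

key: cell and facing (now E) both changed — the 3 commands mix motion and turning
t0: x=3 y=0 heading=N
[1] after arc(left, 1): x=2 y=1 heading=W
[2] after arc(left, 1): x=1 y=0 heading=S
[3] after arc(left, 1): x=2 y=-1 heading=E
uniquely the one of 27 3-step routes that fits.

arc(left, 1), arc(left, 1), arc(left, 1)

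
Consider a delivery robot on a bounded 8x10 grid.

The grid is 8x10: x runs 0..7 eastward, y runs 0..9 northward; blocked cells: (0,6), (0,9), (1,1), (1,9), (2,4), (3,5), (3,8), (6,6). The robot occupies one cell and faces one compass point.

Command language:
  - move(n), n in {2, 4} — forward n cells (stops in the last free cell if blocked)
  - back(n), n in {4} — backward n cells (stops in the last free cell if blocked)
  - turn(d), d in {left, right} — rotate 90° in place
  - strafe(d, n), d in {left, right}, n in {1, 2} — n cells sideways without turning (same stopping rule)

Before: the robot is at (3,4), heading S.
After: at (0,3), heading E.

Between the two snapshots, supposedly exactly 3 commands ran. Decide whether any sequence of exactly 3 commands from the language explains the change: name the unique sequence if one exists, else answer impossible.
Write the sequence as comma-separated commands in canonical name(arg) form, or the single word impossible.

key: back(4) runs into the grid edge before its full distance
t0: at (3,4), heading S
step 1 (turn(left)): at (3,4), heading E
step 2 (strafe(right, 1)): at (3,3), heading E
step 3 (back(4)): at (0,3), heading E
no rival 3-sequence matches.

turn(left), strafe(right, 1), back(4)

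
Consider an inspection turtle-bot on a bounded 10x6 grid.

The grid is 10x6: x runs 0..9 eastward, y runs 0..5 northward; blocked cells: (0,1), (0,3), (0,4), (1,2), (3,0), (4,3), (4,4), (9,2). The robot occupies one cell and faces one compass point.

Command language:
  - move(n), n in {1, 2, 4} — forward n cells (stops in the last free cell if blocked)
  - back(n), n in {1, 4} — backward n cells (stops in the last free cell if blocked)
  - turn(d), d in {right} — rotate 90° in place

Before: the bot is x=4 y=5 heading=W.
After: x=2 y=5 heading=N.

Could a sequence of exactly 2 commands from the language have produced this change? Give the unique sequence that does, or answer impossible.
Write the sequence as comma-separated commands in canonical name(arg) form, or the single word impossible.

move(2), turn(right)

key: running turn(right) before move(2) would end elsewhere — order is forced
start: x=4 y=5 heading=W
[1] after move(2): x=2 y=5 heading=W
[2] after turn(right): x=2 y=5 heading=N
no rival 2-sequence matches.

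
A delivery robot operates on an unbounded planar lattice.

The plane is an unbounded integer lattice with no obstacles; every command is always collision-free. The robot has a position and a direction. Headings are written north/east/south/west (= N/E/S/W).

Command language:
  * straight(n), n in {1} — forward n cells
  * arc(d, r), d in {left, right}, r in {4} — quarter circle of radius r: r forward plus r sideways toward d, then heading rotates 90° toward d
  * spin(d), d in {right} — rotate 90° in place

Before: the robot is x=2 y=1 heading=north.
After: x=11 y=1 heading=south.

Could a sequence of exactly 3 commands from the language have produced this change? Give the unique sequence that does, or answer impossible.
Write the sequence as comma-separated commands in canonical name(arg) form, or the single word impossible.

arc(right, 4), straight(1), arc(right, 4)

key: position moved to (11,1) AND the heading swung to S — translation plus rotation needed
from: x=2 y=1 heading=north
1. arc(right, 4) → x=6 y=5 heading=east
2. straight(1) → x=7 y=5 heading=east
3. arc(right, 4) → x=11 y=1 heading=south
all 64 alternatives checked — unique.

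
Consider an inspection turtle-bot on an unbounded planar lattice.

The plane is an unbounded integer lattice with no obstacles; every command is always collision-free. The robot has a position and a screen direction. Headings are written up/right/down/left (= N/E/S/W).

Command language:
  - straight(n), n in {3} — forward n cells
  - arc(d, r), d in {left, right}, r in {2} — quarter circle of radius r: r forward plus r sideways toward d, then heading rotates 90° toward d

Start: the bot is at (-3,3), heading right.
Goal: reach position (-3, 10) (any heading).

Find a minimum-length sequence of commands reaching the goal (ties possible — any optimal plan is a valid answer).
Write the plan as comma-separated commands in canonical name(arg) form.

initial: at (-3,3), heading right
step 1 (arc(left, 2)): at (-1,5), heading up
step 2 (straight(3)): at (-1,8), heading up
step 3 (arc(left, 2)): at (-3,10), heading left
minimal: 3 command(s), checked below 3.

arc(left, 2), straight(3), arc(left, 2)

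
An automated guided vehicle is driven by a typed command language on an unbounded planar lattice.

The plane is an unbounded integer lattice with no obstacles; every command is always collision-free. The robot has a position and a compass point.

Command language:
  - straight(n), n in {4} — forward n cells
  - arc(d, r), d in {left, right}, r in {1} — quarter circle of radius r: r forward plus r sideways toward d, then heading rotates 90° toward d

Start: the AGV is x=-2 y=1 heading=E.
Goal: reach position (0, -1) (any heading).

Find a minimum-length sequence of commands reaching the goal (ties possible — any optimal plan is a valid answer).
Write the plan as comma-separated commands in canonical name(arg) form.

arc(right, 1), arc(left, 1)

start: x=-2 y=1 heading=E
[1] after arc(right, 1): x=-1 y=0 heading=S
[2] after arc(left, 1): x=0 y=-1 heading=E
minimal: 2 command(s), checked below 2.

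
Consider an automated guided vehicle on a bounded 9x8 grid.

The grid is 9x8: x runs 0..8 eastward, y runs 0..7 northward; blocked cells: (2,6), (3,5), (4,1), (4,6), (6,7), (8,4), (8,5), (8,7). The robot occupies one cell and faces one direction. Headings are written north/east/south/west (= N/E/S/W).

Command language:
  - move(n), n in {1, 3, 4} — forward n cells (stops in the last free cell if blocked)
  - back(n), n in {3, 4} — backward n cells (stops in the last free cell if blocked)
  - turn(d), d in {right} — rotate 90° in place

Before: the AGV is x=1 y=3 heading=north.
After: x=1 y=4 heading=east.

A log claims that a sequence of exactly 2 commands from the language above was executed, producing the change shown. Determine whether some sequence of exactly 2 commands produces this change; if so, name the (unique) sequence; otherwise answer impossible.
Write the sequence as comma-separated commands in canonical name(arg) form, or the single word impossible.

move(1), turn(right)

key: cell and facing (now E) both changed — the 2 commands mix motion and turning
t0: x=1 y=3 heading=north
t=1 move(1) ⇒ x=1 y=4 heading=north
t=2 turn(right) ⇒ x=1 y=4 heading=east
all 36 alternatives checked — unique.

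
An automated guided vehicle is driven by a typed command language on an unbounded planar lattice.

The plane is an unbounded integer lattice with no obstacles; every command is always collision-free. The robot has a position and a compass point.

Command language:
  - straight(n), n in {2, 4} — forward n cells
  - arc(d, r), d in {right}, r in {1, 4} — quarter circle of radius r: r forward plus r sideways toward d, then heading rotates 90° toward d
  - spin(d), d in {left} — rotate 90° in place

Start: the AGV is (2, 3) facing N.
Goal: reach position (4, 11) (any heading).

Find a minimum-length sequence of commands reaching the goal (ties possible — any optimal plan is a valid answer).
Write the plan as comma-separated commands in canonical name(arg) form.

t0: (2, 3) facing N
[1] after straight(4): (2, 7) facing N
[2] after straight(4): (2, 11) facing N
[3] after arc(right, 1): (3, 12) facing E
[4] after arc(right, 1): (4, 11) facing S
no 3-step plan works, so 4 is optimal.

straight(4), straight(4), arc(right, 1), arc(right, 1)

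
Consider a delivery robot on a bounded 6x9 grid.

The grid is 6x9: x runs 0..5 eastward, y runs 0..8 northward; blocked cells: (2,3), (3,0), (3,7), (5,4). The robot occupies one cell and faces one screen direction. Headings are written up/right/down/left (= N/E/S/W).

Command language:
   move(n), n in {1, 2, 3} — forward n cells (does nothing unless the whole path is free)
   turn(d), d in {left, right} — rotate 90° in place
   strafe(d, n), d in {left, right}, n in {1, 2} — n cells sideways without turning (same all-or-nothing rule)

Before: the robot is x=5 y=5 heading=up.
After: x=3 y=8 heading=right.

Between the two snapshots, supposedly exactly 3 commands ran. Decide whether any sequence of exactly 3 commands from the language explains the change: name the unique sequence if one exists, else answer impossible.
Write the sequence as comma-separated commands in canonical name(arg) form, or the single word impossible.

key: order matters: swapping move(3) and turn(right) lands elsewhere
initial: x=5 y=5 heading=up
1. move(3) → x=5 y=8 heading=up
2. strafe(left, 2) → x=3 y=8 heading=up
3. turn(right) → x=3 y=8 heading=right
no rival 3-sequence matches.

move(3), strafe(left, 2), turn(right)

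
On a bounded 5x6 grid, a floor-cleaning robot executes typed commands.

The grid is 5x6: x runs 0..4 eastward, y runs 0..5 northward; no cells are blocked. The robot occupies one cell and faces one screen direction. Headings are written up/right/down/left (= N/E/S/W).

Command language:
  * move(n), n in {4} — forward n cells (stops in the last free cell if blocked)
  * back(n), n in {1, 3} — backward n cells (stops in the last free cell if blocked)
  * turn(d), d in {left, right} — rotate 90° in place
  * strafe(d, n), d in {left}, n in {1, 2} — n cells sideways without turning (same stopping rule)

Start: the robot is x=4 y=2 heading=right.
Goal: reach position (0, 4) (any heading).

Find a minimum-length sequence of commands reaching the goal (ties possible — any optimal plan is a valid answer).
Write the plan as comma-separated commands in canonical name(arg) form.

back(3), back(3), strafe(left, 2)

t0: x=4 y=2 heading=right
[1] after back(3): x=1 y=2 heading=right
[2] after back(3): x=0 y=2 heading=right
[3] after strafe(left, 2): x=0 y=4 heading=right
minimal: 3 command(s), checked below 3.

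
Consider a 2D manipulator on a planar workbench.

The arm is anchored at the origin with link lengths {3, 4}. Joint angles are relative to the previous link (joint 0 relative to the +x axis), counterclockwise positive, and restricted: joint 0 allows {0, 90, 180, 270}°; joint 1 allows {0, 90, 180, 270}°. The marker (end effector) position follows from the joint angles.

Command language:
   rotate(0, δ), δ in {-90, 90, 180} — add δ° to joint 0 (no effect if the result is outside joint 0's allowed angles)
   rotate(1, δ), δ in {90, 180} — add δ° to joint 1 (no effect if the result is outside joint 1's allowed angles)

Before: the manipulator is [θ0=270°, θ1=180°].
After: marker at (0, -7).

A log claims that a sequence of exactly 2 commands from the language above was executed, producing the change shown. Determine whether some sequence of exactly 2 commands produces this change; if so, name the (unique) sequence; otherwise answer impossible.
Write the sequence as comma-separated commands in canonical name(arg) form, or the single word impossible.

rotate(1, 90), rotate(1, 90)

start: [θ0=270°, θ1=180°]
step 1 (rotate(1, 90)): [θ0=270°, θ1=270°]
step 2 (rotate(1, 90)): [θ0=270°, θ1=0°]
no rival 2-sequence matches.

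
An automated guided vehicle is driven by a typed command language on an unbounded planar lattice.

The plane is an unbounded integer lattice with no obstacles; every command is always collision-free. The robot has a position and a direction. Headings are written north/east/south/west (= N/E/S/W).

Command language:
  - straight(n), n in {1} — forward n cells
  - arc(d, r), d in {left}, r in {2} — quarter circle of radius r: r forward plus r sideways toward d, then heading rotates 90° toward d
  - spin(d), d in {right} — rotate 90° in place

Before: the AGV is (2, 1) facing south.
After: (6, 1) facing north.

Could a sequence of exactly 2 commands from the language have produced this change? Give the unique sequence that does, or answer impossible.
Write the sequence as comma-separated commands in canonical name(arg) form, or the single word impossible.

arc(left, 2), arc(left, 2)

key: cell and facing (now N) both changed — the 2 commands mix motion and turning
from: (2, 1) facing south
1. arc(left, 2) → (4, -1) facing east
2. arc(left, 2) → (6, 1) facing north
uniquely the one of 9 2-step routes that fits.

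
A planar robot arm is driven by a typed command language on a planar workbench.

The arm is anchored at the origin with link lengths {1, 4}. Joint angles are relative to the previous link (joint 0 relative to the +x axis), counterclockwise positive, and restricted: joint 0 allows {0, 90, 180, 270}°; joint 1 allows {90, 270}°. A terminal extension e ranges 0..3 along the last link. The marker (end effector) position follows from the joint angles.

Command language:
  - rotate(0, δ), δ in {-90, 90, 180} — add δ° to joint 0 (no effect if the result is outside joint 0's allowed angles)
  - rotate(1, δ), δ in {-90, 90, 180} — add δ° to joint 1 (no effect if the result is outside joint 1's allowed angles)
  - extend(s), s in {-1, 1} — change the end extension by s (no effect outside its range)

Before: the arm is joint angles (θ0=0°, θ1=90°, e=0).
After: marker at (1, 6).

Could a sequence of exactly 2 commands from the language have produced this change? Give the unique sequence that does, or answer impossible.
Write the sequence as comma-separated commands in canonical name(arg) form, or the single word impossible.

start: joint angles (θ0=0°, θ1=90°, e=0)
t=1 extend(1) ⇒ joint angles (θ0=0°, θ1=90°, e=1)
t=2 extend(1) ⇒ joint angles (θ0=0°, θ1=90°, e=2)
all 64 alternatives checked — unique.

extend(1), extend(1)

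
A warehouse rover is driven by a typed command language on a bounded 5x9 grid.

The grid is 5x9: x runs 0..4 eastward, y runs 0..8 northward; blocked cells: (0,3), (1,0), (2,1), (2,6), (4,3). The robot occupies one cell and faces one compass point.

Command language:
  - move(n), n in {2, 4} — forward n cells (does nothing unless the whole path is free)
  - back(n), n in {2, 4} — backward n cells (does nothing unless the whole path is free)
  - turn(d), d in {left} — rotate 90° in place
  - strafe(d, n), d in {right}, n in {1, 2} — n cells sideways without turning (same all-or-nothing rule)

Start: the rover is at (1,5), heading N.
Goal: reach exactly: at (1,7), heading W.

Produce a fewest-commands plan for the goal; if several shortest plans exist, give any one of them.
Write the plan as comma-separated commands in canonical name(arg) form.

start: at (1,5), heading N
[1] after move(2): at (1,7), heading N
[2] after turn(left): at (1,7), heading W
minimal: 2 command(s), checked below 2.

move(2), turn(left)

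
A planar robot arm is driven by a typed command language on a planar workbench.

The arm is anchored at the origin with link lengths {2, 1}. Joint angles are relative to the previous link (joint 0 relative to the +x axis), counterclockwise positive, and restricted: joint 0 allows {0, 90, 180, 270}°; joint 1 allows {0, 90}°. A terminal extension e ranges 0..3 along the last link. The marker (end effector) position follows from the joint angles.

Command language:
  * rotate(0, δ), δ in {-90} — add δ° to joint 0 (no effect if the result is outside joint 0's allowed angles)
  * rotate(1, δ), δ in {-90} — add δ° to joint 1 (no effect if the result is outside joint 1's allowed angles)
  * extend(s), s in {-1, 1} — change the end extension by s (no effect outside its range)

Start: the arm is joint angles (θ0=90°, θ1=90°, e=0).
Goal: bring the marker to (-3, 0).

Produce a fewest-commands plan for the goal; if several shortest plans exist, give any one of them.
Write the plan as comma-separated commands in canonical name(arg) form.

rotate(1, -90), rotate(0, -90), rotate(0, -90), rotate(0, -90)

begin: joint angles (θ0=90°, θ1=90°, e=0)
t=1 rotate(1, -90) ⇒ joint angles (θ0=90°, θ1=0°, e=0)
t=2 rotate(0, -90) ⇒ joint angles (θ0=0°, θ1=0°, e=0)
t=3 rotate(0, -90) ⇒ joint angles (θ0=270°, θ1=0°, e=0)
t=4 rotate(0, -90) ⇒ joint angles (θ0=180°, θ1=0°, e=0)
shorter routes all fall short; 4 is best.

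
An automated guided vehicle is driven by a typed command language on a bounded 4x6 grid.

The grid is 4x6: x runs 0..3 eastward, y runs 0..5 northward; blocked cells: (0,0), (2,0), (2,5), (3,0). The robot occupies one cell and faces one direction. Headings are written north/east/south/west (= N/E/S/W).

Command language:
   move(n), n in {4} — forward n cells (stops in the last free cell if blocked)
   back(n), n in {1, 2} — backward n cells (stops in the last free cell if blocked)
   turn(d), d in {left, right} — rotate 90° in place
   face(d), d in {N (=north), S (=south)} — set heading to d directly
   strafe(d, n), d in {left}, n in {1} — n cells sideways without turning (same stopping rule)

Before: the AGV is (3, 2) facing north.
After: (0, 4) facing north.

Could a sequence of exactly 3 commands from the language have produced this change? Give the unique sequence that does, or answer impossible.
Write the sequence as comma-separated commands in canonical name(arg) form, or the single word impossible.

impossible

checked all 3-command options: none fits.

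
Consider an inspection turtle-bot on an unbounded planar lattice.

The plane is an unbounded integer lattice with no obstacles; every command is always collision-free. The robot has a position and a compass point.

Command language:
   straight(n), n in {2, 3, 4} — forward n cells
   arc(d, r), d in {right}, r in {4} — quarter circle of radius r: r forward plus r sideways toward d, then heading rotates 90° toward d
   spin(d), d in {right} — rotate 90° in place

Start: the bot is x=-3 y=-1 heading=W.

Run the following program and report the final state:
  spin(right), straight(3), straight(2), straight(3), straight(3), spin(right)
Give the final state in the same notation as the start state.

t0: x=-3 y=-1 heading=W
step 1 (spin(right)): x=-3 y=-1 heading=N
step 2 (straight(3)): x=-3 y=2 heading=N
step 3 (straight(2)): x=-3 y=4 heading=N
step 4 (straight(3)): x=-3 y=7 heading=N
step 5 (straight(3)): x=-3 y=10 heading=N
step 6 (spin(right)): x=-3 y=10 heading=E

x=-3 y=10 heading=E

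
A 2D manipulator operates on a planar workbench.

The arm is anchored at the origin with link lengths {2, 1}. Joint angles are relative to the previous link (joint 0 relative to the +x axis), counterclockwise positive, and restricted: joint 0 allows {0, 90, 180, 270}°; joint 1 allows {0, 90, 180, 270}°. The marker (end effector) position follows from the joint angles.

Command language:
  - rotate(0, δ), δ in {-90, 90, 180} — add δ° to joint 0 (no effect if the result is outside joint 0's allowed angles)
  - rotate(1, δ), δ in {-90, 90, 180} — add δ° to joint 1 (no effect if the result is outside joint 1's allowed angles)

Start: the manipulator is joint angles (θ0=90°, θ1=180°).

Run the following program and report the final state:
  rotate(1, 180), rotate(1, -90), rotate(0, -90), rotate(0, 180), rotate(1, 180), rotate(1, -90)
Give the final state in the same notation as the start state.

joint angles (θ0=180°, θ1=0°)

start: joint angles (θ0=90°, θ1=180°)
[1] after rotate(1, 180): joint angles (θ0=90°, θ1=0°)
[2] after rotate(1, -90): joint angles (θ0=90°, θ1=270°)
[3] after rotate(0, -90): joint angles (θ0=0°, θ1=270°)
[4] after rotate(0, 180): joint angles (θ0=180°, θ1=270°)
[5] after rotate(1, 180): joint angles (θ0=180°, θ1=90°)
[6] after rotate(1, -90): joint angles (θ0=180°, θ1=0°)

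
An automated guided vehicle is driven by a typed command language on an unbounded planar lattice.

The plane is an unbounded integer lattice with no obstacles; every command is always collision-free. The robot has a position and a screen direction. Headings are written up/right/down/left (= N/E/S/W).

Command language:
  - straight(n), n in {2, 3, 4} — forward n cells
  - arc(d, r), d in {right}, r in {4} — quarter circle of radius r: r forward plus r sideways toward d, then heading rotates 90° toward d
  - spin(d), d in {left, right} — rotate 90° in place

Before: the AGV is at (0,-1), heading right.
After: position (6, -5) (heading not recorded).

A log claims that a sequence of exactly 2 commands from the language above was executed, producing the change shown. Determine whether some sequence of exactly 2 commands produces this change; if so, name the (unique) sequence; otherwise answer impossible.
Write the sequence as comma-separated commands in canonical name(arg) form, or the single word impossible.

straight(2), arc(right, 4)

key: order matters: swapping straight(2) and arc(right, 4) lands elsewhere
from: at (0,-1), heading right
[1] after straight(2): at (2,-1), heading right
[2] after arc(right, 4): at (6,-5), heading down
all 36 alternatives checked — unique.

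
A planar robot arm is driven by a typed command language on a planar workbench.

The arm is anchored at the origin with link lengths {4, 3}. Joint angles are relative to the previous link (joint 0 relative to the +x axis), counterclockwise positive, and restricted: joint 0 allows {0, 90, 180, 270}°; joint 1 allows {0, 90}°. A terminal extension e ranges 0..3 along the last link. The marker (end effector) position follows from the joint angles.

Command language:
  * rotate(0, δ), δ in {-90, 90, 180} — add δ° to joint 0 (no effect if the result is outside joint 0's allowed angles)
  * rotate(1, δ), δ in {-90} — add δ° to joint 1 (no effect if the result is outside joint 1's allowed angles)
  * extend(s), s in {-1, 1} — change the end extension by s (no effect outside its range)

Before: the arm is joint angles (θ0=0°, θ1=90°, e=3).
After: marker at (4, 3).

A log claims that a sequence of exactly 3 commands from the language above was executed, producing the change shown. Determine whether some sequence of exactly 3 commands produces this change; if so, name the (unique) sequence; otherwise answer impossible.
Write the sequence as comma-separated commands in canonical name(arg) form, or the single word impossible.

extend(-1), extend(-1), extend(-1)

begin: joint angles (θ0=0°, θ1=90°, e=3)
step 1 (extend(-1)): joint angles (θ0=0°, θ1=90°, e=2)
step 2 (extend(-1)): joint angles (θ0=0°, θ1=90°, e=1)
step 3 (extend(-1)): joint angles (θ0=0°, θ1=90°, e=0)
no other 3-command option fits: unique.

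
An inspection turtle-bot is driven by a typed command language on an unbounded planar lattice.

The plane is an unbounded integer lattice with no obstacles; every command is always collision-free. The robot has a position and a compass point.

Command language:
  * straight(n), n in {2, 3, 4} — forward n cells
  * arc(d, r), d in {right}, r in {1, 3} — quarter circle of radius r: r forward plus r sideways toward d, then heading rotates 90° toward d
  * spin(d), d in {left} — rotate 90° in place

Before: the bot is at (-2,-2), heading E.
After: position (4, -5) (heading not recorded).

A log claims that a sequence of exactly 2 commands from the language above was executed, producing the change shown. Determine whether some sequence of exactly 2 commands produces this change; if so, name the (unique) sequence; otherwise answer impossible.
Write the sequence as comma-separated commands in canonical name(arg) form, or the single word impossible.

straight(3), arc(right, 3)

key: order matters: swapping straight(3) and arc(right, 3) lands elsewhere
initial: at (-2,-2), heading E
step 1 (straight(3)): at (1,-2), heading E
step 2 (arc(right, 3)): at (4,-5), heading S
all 36 alternatives checked — unique.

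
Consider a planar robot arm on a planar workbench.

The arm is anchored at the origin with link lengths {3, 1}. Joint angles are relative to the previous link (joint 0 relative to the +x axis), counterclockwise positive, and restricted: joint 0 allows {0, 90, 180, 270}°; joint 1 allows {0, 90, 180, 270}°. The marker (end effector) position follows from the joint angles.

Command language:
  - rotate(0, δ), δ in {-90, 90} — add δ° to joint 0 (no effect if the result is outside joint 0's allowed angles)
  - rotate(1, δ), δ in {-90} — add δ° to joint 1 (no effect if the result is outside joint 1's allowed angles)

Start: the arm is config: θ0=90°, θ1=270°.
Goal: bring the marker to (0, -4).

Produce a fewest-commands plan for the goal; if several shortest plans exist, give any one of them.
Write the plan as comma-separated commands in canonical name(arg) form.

rotate(1, -90), rotate(1, -90), rotate(1, -90), rotate(0, -90), rotate(0, -90)

initial: config: θ0=90°, θ1=270°
[1] after rotate(1, -90): config: θ0=90°, θ1=180°
[2] after rotate(1, -90): config: θ0=90°, θ1=90°
[3] after rotate(1, -90): config: θ0=90°, θ1=0°
[4] after rotate(0, -90): config: θ0=0°, θ1=0°
[5] after rotate(0, -90): config: θ0=270°, θ1=0°
no 4-step plan works, so 5 is optimal.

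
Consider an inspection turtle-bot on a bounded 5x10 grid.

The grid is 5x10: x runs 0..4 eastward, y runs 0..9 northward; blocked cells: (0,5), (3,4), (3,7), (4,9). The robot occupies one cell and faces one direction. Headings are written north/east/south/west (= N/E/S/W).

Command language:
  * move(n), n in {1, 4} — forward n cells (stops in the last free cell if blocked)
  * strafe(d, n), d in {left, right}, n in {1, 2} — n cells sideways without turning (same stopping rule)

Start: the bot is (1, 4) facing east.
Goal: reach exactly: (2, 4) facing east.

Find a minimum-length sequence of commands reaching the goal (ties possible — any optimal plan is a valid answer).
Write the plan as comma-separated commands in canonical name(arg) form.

initial: (1, 4) facing east
t=1 move(4) ⇒ (2, 4) facing east
minimal: 1 command(s), checked below 1.

move(4)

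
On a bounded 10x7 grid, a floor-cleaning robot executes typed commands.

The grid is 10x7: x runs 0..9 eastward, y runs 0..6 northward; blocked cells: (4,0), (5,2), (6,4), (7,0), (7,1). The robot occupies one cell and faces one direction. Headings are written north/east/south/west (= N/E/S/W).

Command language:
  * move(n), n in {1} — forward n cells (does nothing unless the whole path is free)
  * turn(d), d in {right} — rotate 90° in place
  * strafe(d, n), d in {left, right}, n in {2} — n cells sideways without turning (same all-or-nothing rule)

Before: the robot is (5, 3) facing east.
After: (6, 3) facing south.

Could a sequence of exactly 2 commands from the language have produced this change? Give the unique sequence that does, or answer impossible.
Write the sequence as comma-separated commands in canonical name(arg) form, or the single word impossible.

key: running turn(right) before move(1) would end elsewhere — order is forced
from: (5, 3) facing east
[1] after move(1): (6, 3) facing east
[2] after turn(right): (6, 3) facing south
no rival 2-sequence matches.

move(1), turn(right)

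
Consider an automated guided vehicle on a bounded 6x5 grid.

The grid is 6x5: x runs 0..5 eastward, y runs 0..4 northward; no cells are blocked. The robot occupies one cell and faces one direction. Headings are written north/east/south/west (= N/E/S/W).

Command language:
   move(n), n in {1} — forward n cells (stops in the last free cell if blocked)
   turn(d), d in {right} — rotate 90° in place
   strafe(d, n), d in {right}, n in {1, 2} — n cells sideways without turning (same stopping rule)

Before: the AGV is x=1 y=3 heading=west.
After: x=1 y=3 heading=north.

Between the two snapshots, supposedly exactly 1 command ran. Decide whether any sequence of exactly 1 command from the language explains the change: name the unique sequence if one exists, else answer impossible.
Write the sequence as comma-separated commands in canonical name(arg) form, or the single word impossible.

turn(right)

key: (1,3) unchanged — the single command moves nothing
begin: x=1 y=3 heading=west
step 1 (turn(right)): x=1 y=3 heading=north
all 4 alternatives checked — unique.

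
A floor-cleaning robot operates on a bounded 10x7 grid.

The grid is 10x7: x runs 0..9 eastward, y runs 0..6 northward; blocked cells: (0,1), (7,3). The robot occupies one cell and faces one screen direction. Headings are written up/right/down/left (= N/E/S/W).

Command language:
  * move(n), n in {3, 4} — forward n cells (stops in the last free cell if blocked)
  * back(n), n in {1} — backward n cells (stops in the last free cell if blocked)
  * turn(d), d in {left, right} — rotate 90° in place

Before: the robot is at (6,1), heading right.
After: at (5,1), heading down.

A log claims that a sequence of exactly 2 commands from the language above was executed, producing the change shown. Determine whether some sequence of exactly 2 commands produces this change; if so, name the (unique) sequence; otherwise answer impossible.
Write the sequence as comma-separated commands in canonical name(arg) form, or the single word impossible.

back(1), turn(right)

key: order matters: swapping back(1) and turn(right) lands elsewhere
t0: at (6,1), heading right
[1] after back(1): at (5,1), heading right
[2] after turn(right): at (5,1), heading down
no other 2-command option fits: unique.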